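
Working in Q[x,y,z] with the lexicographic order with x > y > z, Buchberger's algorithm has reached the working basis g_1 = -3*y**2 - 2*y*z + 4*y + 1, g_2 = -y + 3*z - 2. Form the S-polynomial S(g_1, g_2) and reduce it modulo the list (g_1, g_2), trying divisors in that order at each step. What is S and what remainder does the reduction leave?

lcm(LM(g_1), LM(g_2)) = y**2.
S = (lcm/LT(g_1))·g_1 − (lcm/LT(g_2))·g_2 = 11/3*y*z - 10/3*y - 1/3.
Reduce S modulo (g_1, g_2) in that order:
  leading term y*z: subtract (-11/3*z)·g_2 from 11/3*y*z - 10/3*y - 1/3 → -10/3*y + 11*z**2 - 22/3*z - 1/3
  leading term y: subtract (10/3)·g_2 from -10/3*y + 11*z**2 - 22/3*z - 1/3 → 11*z**2 - 52/3*z + 19/3
  leading term z**2: no divisor's leading term divides it; move 11*z**2 to the remainder.
  leading term z: no divisor's leading term divides it; move -52/3*z to the remainder.
  leading term 1: no divisor's leading term divides it; move 19/3 to the remainder.
The remainder 11*z**2 - 52/3*z + 19/3 is nonzero, so it would be added as the next basis element.

S(g_1, g_2) = 11/3*y*z - 10/3*y - 1/3; remainder on division = 11*z**2 - 52/3*z + 19/3.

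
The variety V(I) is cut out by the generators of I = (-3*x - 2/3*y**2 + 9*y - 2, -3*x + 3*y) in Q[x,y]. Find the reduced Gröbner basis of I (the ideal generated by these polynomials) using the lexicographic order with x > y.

G = {x - y, y**2 - 9*y + 3}

f_1 = -3*x - 2/3*y**2 + 9*y - 2, LT = x.
f_2 = -3*x + 3*y, LT = x.

S(f_1,f_2): lcm = x. S = 2/9*y**2 - 2*y + 2/3.
  reduce S modulo (f_1, f_2):
  remainder 2/9*y**2 - 2*y + 2/3 ≠ 0; add g_3 = 2/9*y**2 - 2*y + 2/3 to the basis.

The other S-polynomials (S(f_1,g_3), S(f_2,g_3)) all reduce to 0 modulo the current basis, so we have a Gröbner basis.
Inter-reduce: drop elements whose leading term is divisible by another's, tail-reduce, and make monic.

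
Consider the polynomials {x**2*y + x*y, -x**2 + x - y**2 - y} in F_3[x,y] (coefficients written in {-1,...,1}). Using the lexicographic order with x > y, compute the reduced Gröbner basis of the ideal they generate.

The reduced Gröbner basis is the canonical form of the ideal for this ordering.

f_1 = x**2*y + x*y, LT = x**2*y.
f_2 = -x**2 + x - y**2 - y, LT = x**2.

S(f_1,f_2): lcm = x**2*y. S = -x*y - y**3 - y**2.
  leading term x*y: no divisor's leading term divides it; move -x*y to the remainder.
  leading term y**3: no divisor's leading term divides it; move -y**3 to the remainder.
  leading term y**2: no divisor's leading term divides it; move -y**2 to the remainder.
  remainder -x*y - y**3 - y**2 ≠ 0; add g_3 = -x*y - y**3 - y**2 to the basis.

S(f_1,g_3): lcm = x**2*y. S = -x*y**3 - x*y**2 + x*y.
  leading term x*y**3: subtract (y**2)·g_3 from -x*y**3 - x*y**2 + x*y → -x*y**2 + x*y + y**5 + y**4
  leading term x*y**2: subtract (y)·g_3 from -x*y**2 + x*y + y**5 + y**4 → x*y + y**5 - y**4 + y**3
  leading term x*y: subtract (-1)·g_3 from x*y + y**5 - y**4 + y**3 → y**5 - y**4 - y**2
  leading term y**5: no divisor's leading term divides it; move y**5 to the remainder.
  leading term y**4: no divisor's leading term divides it; move -y**4 to the remainder.
  leading term y**2: no divisor's leading term divides it; move -y**2 to the remainder.
  remainder y**5 - y**4 - y**2 ≠ 0; add g_4 = y**5 - y**4 - y**2 to the basis.

The other S-polynomials (S(f_2,g_3), S(f_1,g_4), S(f_2,g_4), S(g_3,g_4)) all reduce to 0 modulo the current basis, so we have a Gröbner basis.
Inter-reduce: drop elements whose leading term is divisible by another's, tail-reduce, and make monic.

G = {x**2 - x + y**2 + y, x*y + y**3 + y**2, y**5 - y**4 - y**2}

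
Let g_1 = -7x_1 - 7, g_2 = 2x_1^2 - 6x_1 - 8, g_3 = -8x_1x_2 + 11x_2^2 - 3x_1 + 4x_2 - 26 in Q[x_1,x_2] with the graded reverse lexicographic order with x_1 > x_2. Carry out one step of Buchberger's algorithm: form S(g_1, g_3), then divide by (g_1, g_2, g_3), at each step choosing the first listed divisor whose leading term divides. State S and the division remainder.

S(g_1, g_3) = 11/8x_2^2 - 3/8x_1 + 3/2x_2 - 13/4; remainder on division = 11/8x_2^2 + 3/2x_2 - 23/8.

lcm(LM(g_1), LM(g_3)) = x_1x_2.
S = (lcm/LT(g_1))·g_1 − (lcm/LT(g_3))·g_3 = 11/8x_2^2 - 3/8x_1 + 3/2x_2 - 13/4.
Reduce S modulo (g_1, g_2, g_3) in that order:
  leading term x_2^2: no divisor's leading term divides it; move 11/8x_2^2 to the remainder.
  leading term x_1: subtract (3/56)·g_1 from -3/8x_1 + 3/2x_2 - 13/4 → 3/2x_2 - 23/8
  leading term x_2: no divisor's leading term divides it; move 3/2x_2 to the remainder.
  leading term 1: no divisor's leading term divides it; move -23/8 to the remainder.
The remainder 11/8x_2^2 + 3/2x_2 - 23/8 is nonzero, so it would be added as the next basis element.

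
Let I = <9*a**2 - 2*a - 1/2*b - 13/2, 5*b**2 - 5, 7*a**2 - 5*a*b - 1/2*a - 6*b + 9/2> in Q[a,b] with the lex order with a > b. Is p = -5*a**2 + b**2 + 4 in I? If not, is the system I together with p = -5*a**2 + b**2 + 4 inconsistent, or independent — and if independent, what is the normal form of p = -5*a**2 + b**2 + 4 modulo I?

First compute the reduced Gröbner basis of I by Buchberger's algorithm.
f_1 = 9*a**2 - 2*a - 1/2*b - 13/2, LT = a**2.
f_2 = 5*b**2 - 5, LT = b**2.
f_3 = 7*a**2 - 5*a*b - 1/2*a - 6*b + 9/2, LT = a**2.

S(f_1,f_3): lcm = a**2. S = 5/7*a*b - 19/126*a + 101/126*b - 86/63.
  reduce S modulo (f_1, f_2, f_3):
  remainder 5/7*a*b - 19/126*a + 101/126*b - 86/63 ≠ 0; add h_4 = 5/7*a*b - 19/126*a + 101/126*b - 86/63 to the basis.

S(f_1,h_4): lcm = a**2*b. S = 19/90*a**2 - 121/90*a*b + 86/45*a - 1/18*b**2 - 13/18*b.
  reduce S modulo (f_1, f_2, f_3, h_4):
  remainder 13561/8100*a + 3233/4050*b - 20027/8100 ≠ 0; add h_5 = 13561/8100*a + 3233/4050*b - 20027/8100 to the basis.

S(f_2,h_4): lcm = a*b**2. S = 19/90*a*b - a - 101/90*b**2 + 86/45*b.
  reduce S modulo (f_1, f_2, f_3, h_4, h_5):
  remainder 24407/11460*b - 24407/11460 ≠ 0; add h_6 = 24407/11460*b - 24407/11460 to the basis.

The other S-polynomials (S(f_1,f_2), S(f_2,f_3), S(f_3,h_4), S(f_1,h_5), S(f_2,h_5), S(f_3,h_5), S(h_4,h_5), S(f_1,h_6), S(f_2,h_6), S(f_3,h_6), S(h_4,h_6), S(h_5,h_6)) all reduce to 0 modulo the current basis, so we have a Gröbner basis.
Inter-reduce: drop elements whose leading term is divisible by another's, tail-reduce, and make monic.
Reduced Gröbner basis: {a - 1, b - 1}.
Label its elements g_1 = a - 1, g_2 = b - 1.

Reduce p = -5*a**2 + b**2 + 4 modulo G:
  leading term a**2: subtract (-5*a)·g_1 from -5*a**2 + b**2 + 4 → -5*a + b**2 + 4
  leading term a: subtract (-5)·g_1 from -5*a + b**2 + 4 → b**2 - 1
  leading term b**2: subtract (b)·g_2 from b**2 - 1 → b - 1
  leading term b: subtract (1)·g_2 from b - 1 → 0
  normal form = 0.
Since the normal form is 0, p ∈ I.

-5*a**2 + b**2 + 4 lies in I (it reduces to 0).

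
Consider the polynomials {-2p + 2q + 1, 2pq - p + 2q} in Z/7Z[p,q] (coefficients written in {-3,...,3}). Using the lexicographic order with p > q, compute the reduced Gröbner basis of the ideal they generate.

f_1 = -2p + 2q + 1, LT = p.
f_2 = 2pq - p + 2q, LT = pq.

S(f_1,f_2): lcm = pq. S = -3p - q^2 + 2q.
  leading term p: subtract (-2)·f_1 from -3p - q^2 + 2q → -q^2 - q + 2
  leading term q^2: no divisor's leading term divides it; move -q^2 to the remainder.
  leading term q: no divisor's leading term divides it; move -q to the remainder.
  leading term 1: no divisor's leading term divides it; move 2 to the remainder.
  remainder -q^2 - q + 2 ≠ 0; add g_3 = -q^2 - q + 2 to the basis.

The other S-polynomials (S(f_1,g_3), S(f_2,g_3)) all reduce to 0 modulo the current basis, so we have a Gröbner basis.
Inter-reduce: drop elements whose leading term is divisible by another's, tail-reduce, and make monic.

G = {p - q + 3, q^2 + q - 2}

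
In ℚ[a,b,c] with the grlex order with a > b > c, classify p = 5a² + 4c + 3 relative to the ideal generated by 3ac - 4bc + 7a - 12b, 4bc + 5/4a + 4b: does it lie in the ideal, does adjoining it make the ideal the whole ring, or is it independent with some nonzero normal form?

First compute the reduced Gröbner basis of I by Buchberger's algorithm.
f_1 = 3ac - 4bc + 7a - 12b, LT = ac.
f_2 = 4bc + 5/4a + 4b, LT = bc.

S(f_1,f_2): lcm = abc. S = -4/3b²c - 5/16a² + 4/3ab - 4b².
  leading term b²c: subtract (-⅓b)·f_2 from -4/3b²c - 5/16a² + 4/3ab - 4b² → -5/16a² + 7/4ab - 8/3b²
  leading term a²: no divisor's leading term divides it; move -5/16a² to the remainder.
  leading term ab: no divisor's leading term divides it; move 7/4ab to the remainder.
  leading term b²: no divisor's leading term divides it; move -8/3b² to the remainder.
  remainder -5/16a² + 7/4ab - 8/3b² ≠ 0; add h_3 = -5/16a² + 7/4ab - 8/3b² to the basis.

The other S-polynomials (S(f_1,h_3), S(f_2,h_3)) all reduce to 0 modulo the current basis, so we have a Gröbner basis.
Inter-reduce: drop elements whose leading term is divisible by another's, tail-reduce, and make monic.
Reduced Gröbner basis: {a² - 28/5ab + 128/15b², ac + 11/4a - 8/3b, bc + 5/16a + b}.
Label its elements g_1 = a² - 28/5ab + 128/15b², g_2 = ac + 11/4a - 8/3b, g_3 = bc + 5/16a + b.

Reduce p = 5a² + 4c + 3 modulo G:
  leading term a²: subtract (5)·g_1 from 5a² + 4c + 3 → 28ab - 128/3b² + 4c + 3
  leading term ab: no divisor's leading term divides it; move 28ab to the remainder.
  leading term b²: no divisor's leading term divides it; move -128/3b² to the remainder.
  leading term c: no divisor's leading term divides it; move 4c to the remainder.
  leading term 1: no divisor's leading term divides it; move 3 to the remainder.
  normal form = 28ab - 128/3b² + 4c + 3.
The normal form is nonzero, so p ∉ I. Since p minus its normal form lies in I, I + (p) = I + (r) where r = 28ab - 128/3b² + 4c + 3; decide whether this ideal is the whole ring.
Run Buchberger on G together with r (pairs among the g_i already reduce to 0 since G is a Gröbner basis):
g_1 = a² - 28/5ab + 128/15b², LT = a².
g_2 = ac + 11/4a - 8/3b, LT = ac.
g_3 = bc + 5/16a + b, LT = bc.
r = 28ab - 128/3b² + 4c + 3, LT = ab.

S(g_1,r): lcm = a²b. S = -428/105ab² + 128/15b³ - 1/7ac - 3/28a.
  leading term ab²: subtract (-107/735b)·r from -428/105ab² + 128/15b³ - 1/7ac - 3/28a → 1024/441b³ - 1/7ac + 428/735bc - 3/28a + 107/245b
  leading term b³: no divisor's leading term divides it; move 1024/441b³ to the remainder.
  leading term ac: subtract (-1/7)·g_2 from -1/7ac + 428/735bc - 3/28a + 107/245b → 428/735bc + 2/7a + 41/735b
  leading term bc: subtract (428/735)·g_3 from 428/735bc + 2/7a + 41/735b → 61/588a - 129/245b
  leading term a: no divisor's leading term divides it; move 61/588a to the remainder.
  leading term b: no divisor's leading term divides it; move -129/245b to the remainder.
  remainder 1024/441b³ + 61/588a - 129/245b ≠ 0; add m_5 = 1024/441b³ + 61/588a - 129/245b to the basis.

S(g_2,r): lcm = abc. S = 32/21b²c + 11/4ab - 8/3b² - 1/7c² - 3/28c.
  leading term b²c: subtract (32/21b)·g_3 from 32/21b²c + 11/4ab - 8/3b² - 1/7c² - 3/28c → 191/84ab - 88/21b² - 1/7c² - 3/28c
  leading term ab: subtract (191/2352)·r from 191/84ab - 88/21b² - 1/7c² - 3/28c → -320/441b² - 1/7c² - 127/294c - 191/784
  leading term b²: no divisor's leading term divides it; move -320/441b² to the remainder.
  leading term c²: no divisor's leading term divides it; move -1/7c² to the remainder.
  leading term c: no divisor's leading term divides it; move -127/294c to the remainder.
  leading term 1: no divisor's leading term divides it; move -191/784 to the remainder.
  remainder -320/441b² - 1/7c² - 127/294c - 191/784 ≠ 0; add m_6 = -320/441b² - 1/7c² - 127/294c - 191/784 to the basis.

S(g_3,m_6): lcm = b²c. S = -63/320c³ + 5/16ab + b² - 381/640c² - 1719/5120c.
  leading term c³: no divisor's leading term divides it; move -63/320c³ to the remainder.
  leading term ab: subtract (5/448)·r from 5/16ab + b² - 381/640c² - 1719/5120c → 31/21b² - 381/640c² - 13633/35840c - 15/448
  leading term b²: subtract (-651/320)·m_6 from 31/21b² - 381/640c² - 13633/35840c - 15/448 → -567/640c² - 6447/5120c - 2709/5120
  leading term c²: no divisor's leading term divides it; move -567/640c² to the remainder.
  leading term c: no divisor's leading term divides it; move -6447/5120c to the remainder.
  leading term 1: no divisor's leading term divides it; move -2709/5120 to the remainder.
  remainder -63/320c³ - 567/640c² - 6447/5120c - 2709/5120 ≠ 0; add m_7 = -63/320c³ - 567/640c² - 6447/5120c - 2709/5120 to the basis.

The other S-polynomials (S(g_1,g_2), S(g_1,g_3), S(g_2,g_3), S(g_3,r), S(g_1,m_5), S(g_2,m_5), S(g_3,m_5), S(r,m_5), S(g_1,m_6), S(g_2,m_6), S(r,m_6), S(m_5,m_6), S(g_1,m_7), S(g_2,m_7), S(g_3,m_7), S(r,m_7), S(m_5,m_7), S(m_6,m_7)) all reduce to 0 modulo the current basis, so we have a Gröbner basis.
Inter-reduce: drop elements whose leading term is divisible by another's, tail-reduce, and make monic.
Reduced Gröbner basis: {c³ + 9/2c² + 307/48c + 43/16, a² + ⅘c + ⅗, ab + 3/10c² + 21/20c + 99/160, ac + 11/4a - 8/3b, b² + 63/320c² + 381/640c + 1719/5120, bc + 5/16a + b}.
The reduced Gröbner basis of I + (p) is {c³ + 9/2c² + 307/48c + 43/16, a² + ⅘c + ⅗, ab + 3/10c² + 21/20c + 99/160, ac + 11/4a - 8/3b, b² + 63/320c² + 381/640c + 1719/5120, bc + 5/16a + b} ≠ {1}, a proper ideal, so the enlarged system stays consistent: p is independent of I, with normal form 28ab - 128/3b² + 4c + 3.

5a² + 4c + 3 is independent of I; its normal form modulo I is 28ab - 128/3b² + 4c + 3.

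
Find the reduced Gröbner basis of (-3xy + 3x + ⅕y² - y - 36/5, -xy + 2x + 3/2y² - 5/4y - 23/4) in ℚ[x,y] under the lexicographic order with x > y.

f_1 = -3xy + 3x + ⅕y² - y - 36/5, LT = xy.
f_2 = -xy + 2x + 3/2y² - 5/4y - 23/4, LT = xy.

S(f_1,f_2): lcm = xy. S = x + 43/30y² - 11/12y - 67/20.
  leading term x: no divisor's leading term divides it; move x to the remainder.
  leading term y²: no divisor's leading term divides it; move 43/30y² to the remainder.
  leading term y: no divisor's leading term divides it; move -11/12y to the remainder.
  leading term 1: no divisor's leading term divides it; move -67/20 to the remainder.
  remainder x + 43/30y² - 11/12y - 67/20 ≠ 0; add g_3 = x + 43/30y² - 11/12y - 67/20 to the basis.

S(f_1,g_3): lcm = xy. S = -x - 43/30y³ + 17/20y² + 221/60y + 12/5.
  leading term x: subtract (-1)·g_3 from -x - 43/30y³ + 17/20y² + 221/60y + 12/5 → -43/30y³ + 137/60y² + 83/30y - 19/20
  leading term y³: no divisor's leading term divides it; move -43/30y³ to the remainder.
  leading term y²: no divisor's leading term divides it; move 137/60y² to the remainder.
  leading term y: no divisor's leading term divides it; move 83/30y to the remainder.
  leading term 1: no divisor's leading term divides it; move -19/20 to the remainder.
  remainder -43/30y³ + 137/60y² + 83/30y - 19/20 ≠ 0; add g_4 = -43/30y³ + 137/60y² + 83/30y - 19/20 to the basis.

The other S-polynomials (S(f_2,g_3), S(f_1,g_4), S(f_2,g_4), S(g_3,g_4)) all reduce to 0 modulo the current basis, so we have a Gröbner basis.
Inter-reduce: drop elements whose leading term is divisible by another's, tail-reduce, and make monic.

G = {x + 43/30y² - 11/12y - 67/20, y³ - 137/86y² - 83/43y + 57/86}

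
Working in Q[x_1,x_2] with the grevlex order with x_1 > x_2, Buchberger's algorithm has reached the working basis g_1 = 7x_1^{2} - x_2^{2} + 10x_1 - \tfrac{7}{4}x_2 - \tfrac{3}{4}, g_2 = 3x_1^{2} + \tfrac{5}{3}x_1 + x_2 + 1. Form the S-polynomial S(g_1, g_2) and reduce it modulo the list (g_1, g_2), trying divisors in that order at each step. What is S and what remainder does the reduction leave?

S(g_1, g_2) = -\tfrac{1}{7}x_2^{2} + \tfrac{55}{63}x_1 - \tfrac{7}{12}x_2 - \tfrac{37}{84}; remainder on division = -\tfrac{1}{7}x_2^{2} + \tfrac{55}{63}x_1 - \tfrac{7}{12}x_2 - \tfrac{37}{84}.

lcm(LM(g_1), LM(g_2)) = x_1^{2}.
S = (lcm/LT(g_1))·g_1 − (lcm/LT(g_2))·g_2 = -\tfrac{1}{7}x_2^{2} + \tfrac{55}{63}x_1 - \tfrac{7}{12}x_2 - \tfrac{37}{84}.
Reduce S modulo (g_1, g_2) in that order:
  leading term x_2^{2}: no divisor's leading term divides it; move -\tfrac{1}{7}x_2^{2} to the remainder.
  leading term x_1: no divisor's leading term divides it; move \tfrac{55}{63}x_1 to the remainder.
  leading term x_2: no divisor's leading term divides it; move -\tfrac{7}{12}x_2 to the remainder.
  leading term 1: no divisor's leading term divides it; move -\tfrac{37}{84} to the remainder.
The remainder -\tfrac{1}{7}x_2^{2} + \tfrac{55}{63}x_1 - \tfrac{7}{12}x_2 - \tfrac{37}{84} is nonzero, so it would be added as the next basis element.
An S-polynomial is built so that the two leading terms cancel; whether anything survives reduction is exactly the Gröbner-basis criterion.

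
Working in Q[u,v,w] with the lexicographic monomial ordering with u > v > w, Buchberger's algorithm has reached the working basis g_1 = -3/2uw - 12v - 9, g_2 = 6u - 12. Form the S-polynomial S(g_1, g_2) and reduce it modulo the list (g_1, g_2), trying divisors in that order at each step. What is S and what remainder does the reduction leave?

lcm(LM(g_1), LM(g_2)) = uw.
S = (lcm/LT(g_1))·g_1 − (lcm/LT(g_2))·g_2 = 8v + 2w + 6.
Reduce S modulo (g_1, g_2) in that order:
  leading term v: no divisor's leading term divides it; move 8v to the remainder.
  leading term w: no divisor's leading term divides it; move 2w to the remainder.
  leading term 1: no divisor's leading term divides it; move 6 to the remainder.
The remainder 8v + 2w + 6 is nonzero, so it would be added as the next basis element.

S(g_1, g_2) = 8v + 2w + 6; remainder on division = 8v + 2w + 6.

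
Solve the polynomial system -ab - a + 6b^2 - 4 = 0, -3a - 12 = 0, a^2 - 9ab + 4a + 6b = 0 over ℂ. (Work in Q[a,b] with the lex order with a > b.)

Compute a lex Gröbner basis by Buchberger's algorithm.
f_1 = -ab - a + 6b^2 - 4, LT = ab.
f_2 = -3a - 12, LT = a.
f_3 = a^2 - 9ab + 4a + 6b, LT = a^2.

S(f_1,f_2): lcm = ab. S = a - 6b^2 - 4b + 4.
  leading term a: subtract (-1/3)·f_2 from a - 6b^2 - 4b + 4 → -6b^2 - 4b
  leading term b^2: no divisor's leading term divides it; move -6b^2 to the remainder.
  leading term b: no divisor's leading term divides it; move -4b to the remainder.
  remainder -6b^2 - 4b ≠ 0; add h_4 = -6b^2 - 4b to the basis.

S(f_1,f_3): lcm = a^2b. S = a^2 + 3ab^2 - 4ab + 4a - 6b^2.
  leading term a^2: subtract (-1/3a)·f_2 from a^2 + 3ab^2 - 4ab + 4a - 6b^2 → 3ab^2 - 4ab - 6b^2
  leading term ab^2: subtract (-3b)·f_1 from 3ab^2 - 4ab - 6b^2 → -7ab + 18b^3 - 6b^2 - 12b
  leading term ab: subtract (7)·f_1 from -7ab + 18b^3 - 6b^2 - 12b → 7a + 18b^3 - 48b^2 - 12b + 28
  leading term a: subtract (-7/3)·f_2 from 7a + 18b^3 - 48b^2 - 12b + 28 → 18b^3 - 48b^2 - 12b
  leading term b^3: subtract (-3b)·h_4 from 18b^3 - 48b^2 - 12b → -60b^2 - 12b
  leading term b^2: subtract (10)·h_4 from -60b^2 - 12b → 28b
  leading term b: no divisor's leading term divides it; move 28b to the remainder.
  remainder 28b ≠ 0; add h_5 = 28b to the basis.

S(f_2,f_3): lcm = a^2. S = 9ab - 6b.
  leading term ab: subtract (-9)·f_1 from 9ab - 6b → -9a + 54b^2 - 6b - 36
  leading term a: subtract (3)·f_2 from -9a + 54b^2 - 6b - 36 → 54b^2 - 6b
  leading term b^2: subtract (-9)·h_4 from 54b^2 - 6b → -42b
  leading term b: subtract (-3/2)·h_5 from -42b → 0
  remainder 0.

S(f_1,h_4): lcm = ab^2. S = 1/3ab - 6b^3 + 4b.
  leading term ab: subtract (-1/3)·f_1 from 1/3ab - 6b^3 + 4b → -1/3a - 6b^3 + 2b^2 + 4b - 4/3
  leading term a: subtract (1/9)·f_2 from -1/3a - 6b^3 + 2b^2 + 4b - 4/3 → -6b^3 + 2b^2 + 4b
  leading term b^3: subtract (b)·h_4 from -6b^3 + 2b^2 + 4b → 6b^2 + 4b
  leading term b^2: subtract (-1)·h_4 from 6b^2 + 4b → 0
  remainder 0.

S(f_2,h_4): leading monomials are coprime, so the S-polynomial reduces to 0 (Buchberger's first criterion).
S(f_3,h_4): leading monomials are coprime, so the S-polynomial reduces to 0 (Buchberger's first criterion).
S(f_1,h_5): lcm = ab. S = a - 6b^2 + 4.
  leading term a: subtract (-1/3)·f_2 from a - 6b^2 + 4 → -6b^2
  leading term b^2: subtract (1)·h_4 from -6b^2 → 4b
  leading term b: subtract (1/7)·h_5 from 4b → 0
  remainder 0.

S(f_2,h_5): leading monomials are coprime, so the S-polynomial reduces to 0 (Buchberger's first criterion).
S(f_3,h_5): leading monomials are coprime, so the S-polynomial reduces to 0 (Buchberger's first criterion).
S(h_4,h_5): lcm = b^2. S = 2/3b.
  leading term b: subtract (1/42)·h_5 from 2/3b → 0
  remainder 0.

Every S-polynomial of the final basis reduces to 0, so we have a Gröbner basis.
Inter-reduce: drop elements whose leading term is divisible by another's, tail-reduce, and make monic.
Reduced Gröbner basis: {a + 4, b}.

From the last basis element, b = 0, so b takes values in {0}. Each choice, substituted upward through the basis, yields the corresponding point(s) of the solution set.
  b = 0: the earlier basis element becomes a + 4 = 0, giving a = -4 — point (-4, 0).
Each listed point satisfies every original equation (direct substitution).

{(-4, 0)}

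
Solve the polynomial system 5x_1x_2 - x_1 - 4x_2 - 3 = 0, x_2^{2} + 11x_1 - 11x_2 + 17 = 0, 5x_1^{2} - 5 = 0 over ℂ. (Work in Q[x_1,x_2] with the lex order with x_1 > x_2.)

Compute a lex Gröbner basis by Buchberger's algorithm.
f_1 = 5x_1x_2 - x_1 - 4x_2 - 3, LT = x_1x_2.
f_2 = 11x_1 + x_2^{2} - 11x_2 + 17, LT = x_1.
f_3 = 5x_1^{2} - 5, LT = x_1^{2}.

S(f_1,f_2): lcm = x_1x_2. S = -\tfrac{1}{5}x_1 - \tfrac{1}{11}x_2^{3} + x_2^{2} - \tfrac{129}{55}x_2 - \tfrac{3}{5}.
  leading term x_1: subtract (-\tfrac{1}{55})·f_2 from -\tfrac{1}{5}x_1 - \tfrac{1}{11}x_2^{3} + x_2^{2} - \tfrac{129}{55}x_2 - \tfrac{3}{5} → -\tfrac{1}{11}x_2^{3} + \tfrac{56}{55}x_2^{2} - \tfrac{28}{11}x_2 - \tfrac{16}{55}
  leading term x_2^{3}: no divisor's leading term divides it; move -\tfrac{1}{11}x_2^{3} to the remainder.
  leading term x_2^{2}: no divisor's leading term divides it; move \tfrac{56}{55}x_2^{2} to the remainder.
  leading term x_2: no divisor's leading term divides it; move -\tfrac{28}{11}x_2 to the remainder.
  leading term 1: no divisor's leading term divides it; move -\tfrac{16}{55} to the remainder.
  remainder -\tfrac{1}{11}x_2^{3} + \tfrac{56}{55}x_2^{2} - \tfrac{28}{11}x_2 - \tfrac{16}{55} ≠ 0; add h_4 = -\tfrac{1}{11}x_2^{3} + \tfrac{56}{55}x_2^{2} - \tfrac{28}{11}x_2 - \tfrac{16}{55} to the basis.

S(f_1,f_3): lcm = x_1^{2}x_2. S = -\tfrac{1}{5}x_1^{2} - \tfrac{4}{5}x_1x_2 - \tfrac{3}{5}x_1 + x_2.
  leading term x_1^{2}: subtract (-\tfrac{1}{55}x_1)·f_2 from -\tfrac{1}{5}x_1^{2} - \tfrac{4}{5}x_1x_2 - \tfrac{3}{5}x_1 + x_2 → \tfrac{1}{55}x_1x_2^{2} - x_1x_2 - \tfrac{16}{55}x_1 + x_2
  leading term x_1x_2^{2}: subtract (\tfrac{1}{275}x_2)·f_1 from \tfrac{1}{55}x_1x_2^{2} - x_1x_2 - \tfrac{16}{55}x_1 + x_2 → -\tfrac{274}{275}x_1x_2 - \tfrac{16}{55}x_1 + \tfrac{4}{275}x_2^{2} + \tfrac{278}{275}x_2
  leading term x_1x_2: subtract (-\tfrac{274}{1375})·f_1 from -\tfrac{274}{275}x_1x_2 - \tfrac{16}{55}x_1 + \tfrac{4}{275}x_2^{2} + \tfrac{278}{275}x_2 → -\tfrac{674}{1375}x_1 + \tfrac{4}{275}x_2^{2} + \tfrac{294}{1375}x_2 - \tfrac{822}{1375}
  leading term x_1: subtract (-\tfrac{674}{15125})·f_2 from -\tfrac{674}{1375}x_1 + \tfrac{4}{275}x_2^{2} + \tfrac{294}{1375}x_2 - \tfrac{822}{1375} → \tfrac{894}{15125}x_2^{2} - \tfrac{76}{275}x_2 + \tfrac{2416}{15125}
  leading term x_2^{2}: no divisor's leading term divides it; move \tfrac{894}{15125}x_2^{2} to the remainder.
  leading term x_2: no divisor's leading term divides it; move -\tfrac{76}{275}x_2 to the remainder.
  leading term 1: no divisor's leading term divides it; move \tfrac{2416}{15125} to the remainder.
  remainder \tfrac{894}{15125}x_2^{2} - \tfrac{76}{275}x_2 + \tfrac{2416}{15125} ≠ 0; add h_5 = \tfrac{894}{15125}x_2^{2} - \tfrac{76}{275}x_2 + \tfrac{2416}{15125} to the basis.

S(f_2,f_3): lcm = x_1^{2}. S = \tfrac{1}{11}x_1x_2^{2} - x_1x_2 + \tfrac{17}{11}x_1 + 1.
  leading term x_1x_2^{2}: subtract (\tfrac{1}{55}x_2)·f_1 from \tfrac{1}{11}x_1x_2^{2} - x_1x_2 + \tfrac{17}{11}x_1 + 1 → -\tfrac{54}{55}x_1x_2 + \tfrac{17}{11}x_1 + \tfrac{4}{55}x_2^{2} + \tfrac{3}{55}x_2 + 1
  leading term x_1x_2: subtract (-\tfrac{54}{275})·f_1 from -\tfrac{54}{55}x_1x_2 + \tfrac{17}{11}x_1 + \tfrac{4}{55}x_2^{2} + \tfrac{3}{55}x_2 + 1 → \tfrac{371}{275}x_1 + \tfrac{4}{55}x_2^{2} - \tfrac{201}{275}x_2 + \tfrac{113}{275}
  leading term x_1: subtract (\tfrac{371}{3025})·f_2 from \tfrac{371}{275}x_1 + \tfrac{4}{55}x_2^{2} - \tfrac{201}{275}x_2 + \tfrac{113}{275} → -\tfrac{151}{3025}x_2^{2} + \tfrac{34}{55}x_2 - \tfrac{5064}{3025}
  leading term x_2^{2}: subtract (-\tfrac{755}{894})·h_5 from -\tfrac{151}{3025}x_2^{2} + \tfrac{34}{55}x_2 - \tfrac{5064}{3025} → \tfrac{172}{447}x_2 - \tfrac{688}{447}
  leading term x_2: no divisor's leading term divides it; move \tfrac{172}{447}x_2 to the remainder.
  leading term 1: no divisor's leading term divides it; move -\tfrac{688}{447} to the remainder.
  remainder \tfrac{172}{447}x_2 - \tfrac{688}{447} ≠ 0; add h_6 = \tfrac{172}{447}x_2 - \tfrac{688}{447} to the basis.

The other S-polynomials (S(f_1,h_4), S(f_2,h_4), S(f_3,h_4), S(f_1,h_5), S(f_2,h_5), S(f_3,h_5), S(h_4,h_5), S(f_1,h_6), S(f_2,h_6), S(f_3,h_6), S(h_4,h_6), S(h_5,h_6)) all reduce to 0 modulo the current basis, so we have a Gröbner basis.
Inter-reduce: drop elements whose leading term is divisible by another's, tail-reduce, and make monic.
Reduced Gröbner basis: {x_1 - 1, x_2 - 4}.

The lex basis is triangular: the last element involves only x_2. Solving x_2 - 4 = 0 gives x_2 ∈ {4}; substituting each value into the earlier elements determines the remaining variables.
  x_2 = 4: the earlier basis element becomes x_1 - 1 = 0, giving x_1 = 1 — point (1, 4).
Check: every point annihilates each of the original generators.

{(1, 4)}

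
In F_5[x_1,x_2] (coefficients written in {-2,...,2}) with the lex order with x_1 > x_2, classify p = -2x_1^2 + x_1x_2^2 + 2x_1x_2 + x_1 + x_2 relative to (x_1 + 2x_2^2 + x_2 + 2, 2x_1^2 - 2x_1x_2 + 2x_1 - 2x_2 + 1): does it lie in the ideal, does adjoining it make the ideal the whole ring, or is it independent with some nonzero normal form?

First compute the reduced Gröbner basis of I by Buchberger's algorithm.
f_1 = x_1 + 2x_2^2 + x_2 + 2, LT = x_1.
f_2 = 2x_1^2 - 2x_1x_2 + 2x_1 - 2x_2 + 1, LT = x_1^2.

S(f_1,f_2): lcm = x_1^2. S = 2x_1x_2^2 + 2x_1x_2 + x_1 + x_2 + 2.
  leading term x_1x_2^2: subtract (2x_2^2)·f_1 from 2x_1x_2^2 + 2x_1x_2 + x_1 + x_2 + 2 → 2x_1x_2 + x_1 + x_2^4 - 2x_2^3 + x_2^2 + x_2 + 2
  leading term x_1x_2: subtract (2x_2)·f_1 from 2x_1x_2 + x_1 + x_2^4 - 2x_2^3 + x_2^2 + x_2 + 2 → x_1 + x_2^4 - x_2^3 - x_2^2 + 2x_2 + 2
  leading term x_1: subtract (1)·f_1 from x_1 + x_2^4 - x_2^3 - x_2^2 + 2x_2 + 2 → x_2^4 - x_2^3 + 2x_2^2 + x_2
  leading term x_2^4: no divisor's leading term divides it; move x_2^4 to the remainder.
  leading term x_2^3: no divisor's leading term divides it; move -x_2^3 to the remainder.
  leading term x_2^2: no divisor's leading term divides it; move 2x_2^2 to the remainder.
  leading term x_2: no divisor's leading term divides it; move x_2 to the remainder.
  remainder x_2^4 - x_2^3 + 2x_2^2 + x_2 ≠ 0; add h_3 = x_2^4 - x_2^3 + 2x_2^2 + x_2 to the basis.

The other S-polynomials (S(f_1,h_3), S(f_2,h_3)) all reduce to 0 modulo the current basis, so we have a Gröbner basis.
Inter-reduce: drop elements whose leading term is divisible by another's, tail-reduce, and make monic.
Reduced Gröbner basis: {x_1 + 2x_2^2 + x_2 + 2, x_2^4 - x_2^3 + 2x_2^2 + x_2}.
Label its elements g_1 = x_1 + 2x_2^2 + x_2 + 2, g_2 = x_2^4 - x_2^3 + 2x_2^2 + x_2.

Reduce p = -2x_1^2 + x_1x_2^2 + 2x_1x_2 + x_1 + x_2 modulo G:
  leading term x_1^2: subtract (-2x_1)·g_1 from -2x_1^2 + x_1x_2^2 + 2x_1x_2 + x_1 + x_2 → -x_1x_2 + x_2
  leading term x_1x_2: subtract (-x_2)·g_1 from -x_1x_2 + x_2 → 2x_2^3 + x_2^2 - 2x_2
  leading term x_2^3: no divisor's leading term divides it; move 2x_2^3 to the remainder.
  leading term x_2^2: no divisor's leading term divides it; move x_2^2 to the remainder.
  leading term x_2: no divisor's leading term divides it; move -2x_2 to the remainder.
  normal form = 2x_2^3 + x_2^2 - 2x_2.
The normal form is nonzero, so p ∉ I. Since p minus its normal form lies in I, I + (p) = I + (r) where r = 2x_2^3 + x_2^2 - 2x_2; decide whether this ideal is the whole ring.
Run Buchberger on G together with r (pairs among the g_i already reduce to 0 since G is a Gröbner basis):
g_1 = x_1 + 2x_2^2 + x_2 + 2, LT = x_1.
g_2 = x_2^4 - x_2^3 + 2x_2^2 + x_2, LT = x_2^4.
r = 2x_2^3 + x_2^2 - 2x_2, LT = x_2^3.

S(g_2,r): lcm = x_2^4. S = x_2^3 - 2x_2^2 + x_2.
  leading term x_2^3: subtract (-2)·r from x_2^3 - 2x_2^2 + x_2 → 2x_2
  leading term x_2: no divisor's leading term divides it; move 2x_2 to the remainder.
  remainder 2x_2 ≠ 0; add m_4 = 2x_2 to the basis.

The other S-polynomials (S(g_1,g_2), S(g_1,r), S(g_1,m_4), S(g_2,m_4), S(r,m_4)) all reduce to 0 modulo the current basis, so we have a Gröbner basis.
Inter-reduce: drop elements whose leading term is divisible by another's, tail-reduce, and make monic.
Reduced Gröbner basis: {x_1 + 2, x_2}.
The reduced Gröbner basis of I + (p) is {x_1 + 2, x_2} ≠ {1}, a proper ideal, so the enlarged system stays consistent: p is independent of I, with normal form 2x_2^3 + x_2^2 - 2x_2.

-2x_1^2 + x_1x_2^2 + 2x_1x_2 + x_1 + x_2 is independent of I; its normal form modulo I is 2x_2^3 + x_2^2 - 2x_2.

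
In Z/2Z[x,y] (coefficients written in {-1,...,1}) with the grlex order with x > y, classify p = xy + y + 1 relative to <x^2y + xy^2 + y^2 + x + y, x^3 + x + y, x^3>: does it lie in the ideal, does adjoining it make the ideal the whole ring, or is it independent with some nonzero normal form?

Adjoining xy + y + 1 makes the ideal the whole ring: the system is inconsistent.

First compute the reduced Gröbner basis of I by Buchberger's algorithm.
f_1 = x^2y + xy^2 + y^2 + x + y, LT = x^2y.
f_2 = x^3 + x + y, LT = x^3.
f_3 = x^3, LT = x^3.

S(f_1,f_2): lcm = x^3y. S = x^2y^2 + xy^2 + x^2 + y^2.
  leading term x^2y^2: subtract (y)·f_1 from x^2y^2 + xy^2 + x^2 + y^2 → xy^3 + xy^2 + y^3 + x^2 + xy
  leading term xy^3: no divisor's leading term divides it; move xy^3 to the remainder.
  leading term xy^2: no divisor's leading term divides it; move xy^2 to the remainder.
  leading term y^3: no divisor's leading term divides it; move y^3 to the remainder.
  leading term x^2: no divisor's leading term divides it; move x^2 to the remainder.
  leading term xy: no divisor's leading term divides it; move xy to the remainder.
  remainder xy^3 + xy^2 + y^3 + x^2 + xy ≠ 0; add h_4 = xy^3 + xy^2 + y^3 + x^2 + xy to the basis.

S(f_1,f_3): lcm = x^3y. S = x^2y^2 + xy^2 + x^2 + xy.
  leading term x^2y^2: subtract (y)·f_1 from x^2y^2 + xy^2 + x^2 + xy → xy^3 + xy^2 + y^3 + x^2 + y^2
  leading term xy^3: subtract (1)·h_4 from xy^3 + xy^2 + y^3 + x^2 + y^2 → xy + y^2
  leading term xy: no divisor's leading term divides it; move xy to the remainder.
  leading term y^2: no divisor's leading term divides it; move y^2 to the remainder.
  remainder xy + y^2 ≠ 0; add h_5 = xy + y^2 to the basis.

S(f_2,f_3): lcm = x^3. S = x + y.
  leading term x: no divisor's leading term divides it; move x to the remainder.
  leading term y: no divisor's leading term divides it; move y to the remainder.
  remainder x + y ≠ 0; add h_6 = x + y to the basis.

S(f_2,h_4): lcm = x^3y^3. S = x^3y^2 + x^2y^3 + x^4 + x^3y + xy^3 + y^4.
  leading term x^3y^2: subtract (xy)·f_1 from x^3y^2 + x^2y^3 + x^4 + x^3y + xy^3 + y^4 → x^4 + x^3y + y^4 + x^2y + xy^2
  leading term x^4: subtract (x)·f_2 from x^4 + x^3y + y^4 + x^2y + xy^2 → x^3y + y^4 + x^2y + xy^2 + x^2 + xy
  leading term x^3y: subtract (x)·f_1 from x^3y + y^4 + x^2y + xy^2 + x^2 + xy → x^2y^2 + y^4 + x^2y
  leading term x^2y^2: subtract (y)·f_1 from x^2y^2 + y^4 + x^2y → xy^3 + y^4 + x^2y + y^3 + xy + y^2
  leading term xy^3: subtract (1)·h_4 from xy^3 + y^4 + x^2y + y^3 + xy + y^2 → y^4 + x^2y + xy^2 + x^2 + y^2
  leading term y^4: no divisor's leading term divides it; move y^4 to the remainder.
  leading term x^2y: subtract (1)·f_1 from x^2y + xy^2 + x^2 + y^2 → x^2 + x + y
  leading term x^2: subtract (x)·h_6 from x^2 + x + y → xy + x + y
  leading term xy: subtract (1)·h_5 from xy + x + y → y^2 + x + y
  leading term y^2: no divisor's leading term divides it; move y^2 to the remainder.
  leading term x: subtract (1)·h_6 from x + y → 0
  remainder y^4 + y^2 ≠ 0; add h_7 = y^4 + y^2 to the basis.

S(f_3,h_4): lcm = x^3y^3. S = x^3y^2 + x^2y^3 + x^4 + x^3y.
  leading term x^3y^2: subtract (xy)·f_1 from x^3y^2 + x^2y^3 + x^4 + x^3y → x^4 + x^3y + xy^3 + x^2y + xy^2
  leading term x^4: subtract (x)·f_2 from x^4 + x^3y + xy^3 + x^2y + xy^2 → x^3y + xy^3 + x^2y + xy^2 + x^2 + xy
  leading term x^3y: subtract (x)·f_1 from x^3y + xy^3 + x^2y + xy^2 + x^2 + xy → x^2y^2 + xy^3 + x^2y
  leading term x^2y^2: subtract (y)·f_1 from x^2y^2 + xy^3 + x^2y → x^2y + y^3 + xy + y^2
  leading term x^2y: subtract (1)·f_1 from x^2y + y^3 + xy + y^2 → xy^2 + y^3 + xy + x + y
  leading term xy^2: subtract (y)·h_5 from xy^2 + y^3 + xy + x + y → xy + x + y
  leading term xy: subtract (1)·h_5 from xy + x + y → y^2 + x + y
  leading term y^2: no divisor's leading term divides it; move y^2 to the remainder.
  leading term x: subtract (1)·h_6 from x + y → 0
  remainder y^2 ≠ 0; add h_8 = y^2 to the basis.

The other S-polynomials (S(f_1,h_4), S(f_1,h_5), S(f_2,h_5), S(f_3,h_5), S(h_4,h_5), S(f_1,h_6), S(f_2,h_6), S(f_3,h_6), S(h_4,h_6), S(h_5,h_6), S(f_1,h_7), S(f_2,h_7), S(f_3,h_7), S(h_4,h_7), S(h_5,h_7), S(h_6,h_7), S(f_1,h_8), S(f_2,h_8), S(f_3,h_8), S(h_4,h_8), S(h_5,h_8), S(h_6,h_8), S(h_7,h_8)) all reduce to 0 modulo the current basis, so we have a Gröbner basis.
Inter-reduce: drop elements whose leading term is divisible by another's, tail-reduce, and make monic.
Reduced Gröbner basis: {y^2, x + y}.
Label its elements g_1 = y^2, g_2 = x + y.

Reduce p = xy + y + 1 modulo G:
  leading term xy: subtract (y)·g_2 from xy + y + 1 → y^2 + y + 1
  leading term y^2: subtract (1)·g_1 from y^2 + y + 1 → y + 1
  leading term y: no divisor's leading term divides it; move y to the remainder.
  leading term 1: no divisor's leading term divides it; move 1 to the remainder.
  normal form = y + 1.
The normal form is nonzero, so p ∉ I. Since p minus its normal form lies in I, I + (p) = I + (r) where r = y + 1; decide whether this ideal is the whole ring.
Run Buchberger on G together with r (pairs among the g_i already reduce to 0 since G is a Gröbner basis):
g_1 = y^2, LT = y^2.
g_2 = x + y, LT = x.
r = y + 1, LT = y.

S(g_1,r): lcm = y^2. S = y.
  leading term y: subtract (1)·r from y → 1
  leading term 1: no divisor's leading term divides it; move 1 to the remainder.
  remainder 1 ≠ 0; add m_4 = 1 to the basis.

The other S-polynomials (S(g_1,g_2), S(g_2,r), S(g_1,m_4), S(g_2,m_4), S(r,m_4)) all reduce to 0 modulo the current basis, so we have a Gröbner basis.
Inter-reduce: drop elements whose leading term is divisible by another's, tail-reduce, and make monic.
Reduced Gröbner basis: {1}.
The reduced Gröbner basis of I + (p) is {1}: the ideal is the whole ring, so the enlarged system has no common solution — adjoining p is inconsistent.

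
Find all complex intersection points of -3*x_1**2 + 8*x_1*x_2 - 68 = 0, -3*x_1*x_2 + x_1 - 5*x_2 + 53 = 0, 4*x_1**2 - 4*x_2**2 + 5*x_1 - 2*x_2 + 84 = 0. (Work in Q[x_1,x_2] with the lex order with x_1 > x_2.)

Compute a lex Gröbner basis by Buchberger's algorithm.
f_1 = -3*x_1**2 + 8*x_1*x_2 - 68, LT = x_1**2.
f_2 = -3*x_1*x_2 + x_1 - 5*x_2 + 53, LT = x_1*x_2.
f_3 = 4*x_1**2 + 5*x_1 - 4*x_2**2 - 2*x_2 + 84, LT = x_1**2.

S(f_1,f_2): lcm = x_1**2*x_2. S = 1/3*x_1**2 - 8/3*x_1*x_2**2 - 5/3*x_1*x_2 + 53/3*x_1 + 68/3*x_2.
  leading term x_1**2: subtract (-1/9)·f_1 from 1/3*x_1**2 - 8/3*x_1*x_2**2 - 5/3*x_1*x_2 + 53/3*x_1 + 68/3*x_2 → -8/3*x_1*x_2**2 - 7/9*x_1*x_2 + 53/3*x_1 + 68/3*x_2 - 68/9
  leading term x_1*x_2**2: subtract (8/9*x_2)·f_2 from -8/3*x_1*x_2**2 - 7/9*x_1*x_2 + 53/3*x_1 + 68/3*x_2 - 68/9 → -5/3*x_1*x_2 + 53/3*x_1 + 40/9*x_2**2 - 220/9*x_2 - 68/9
  leading term x_1*x_2: subtract (5/9)·f_2 from -5/3*x_1*x_2 + 53/3*x_1 + 40/9*x_2**2 - 220/9*x_2 - 68/9 → 154/9*x_1 + 40/9*x_2**2 - 65/3*x_2 - 37
  leading term x_1: no divisor's leading term divides it; move 154/9*x_1 to the remainder.
  leading term x_2**2: no divisor's leading term divides it; move 40/9*x_2**2 to the remainder.
  leading term x_2: no divisor's leading term divides it; move -65/3*x_2 to the remainder.
  leading term 1: no divisor's leading term divides it; move -37 to the remainder.
  remainder 154/9*x_1 + 40/9*x_2**2 - 65/3*x_2 - 37 ≠ 0; add h_4 = 154/9*x_1 + 40/9*x_2**2 - 65/3*x_2 - 37 to the basis.

S(f_1,f_3): lcm = x_1**2. S = -8/3*x_1*x_2 - 5/4*x_1 + x_2**2 + 1/2*x_2 + 5/3.
  leading term x_1*x_2: subtract (8/9)·f_2 from -8/3*x_1*x_2 - 5/4*x_1 + x_2**2 + 1/2*x_2 + 5/3 → -77/36*x_1 + x_2**2 + 89/18*x_2 - 409/9
  leading term x_1: subtract (-1/8)·h_4 from -77/36*x_1 + x_2**2 + 89/18*x_2 - 409/9 → 14/9*x_2**2 + 161/72*x_2 - 3605/72
  leading term x_2**2: no divisor's leading term divides it; move 14/9*x_2**2 to the remainder.
  leading term x_2: no divisor's leading term divides it; move 161/72*x_2 to the remainder.
  leading term 1: no divisor's leading term divides it; move -3605/72 to the remainder.
  remainder 14/9*x_2**2 + 161/72*x_2 - 3605/72 ≠ 0; add h_5 = 14/9*x_2**2 + 161/72*x_2 - 3605/72 to the basis.

S(f_2,f_3): lcm = x_1**2*x_2. S = -1/3*x_1**2 + 5/12*x_1*x_2 - 53/3*x_1 + x_2**3 + 1/2*x_2**2 - 21*x_2.
  leading term x_1**2: subtract (1/9)·f_1 from -1/3*x_1**2 + 5/12*x_1*x_2 - 53/3*x_1 + x_2**3 + 1/2*x_2**2 - 21*x_2 → -17/36*x_1*x_2 - 53/3*x_1 + x_2**3 + 1/2*x_2**2 - 21*x_2 + 68/9
  leading term x_1*x_2: subtract (17/108)·f_2 from -17/36*x_1*x_2 - 53/3*x_1 + x_2**3 + 1/2*x_2**2 - 21*x_2 + 68/9 → -1925/108*x_1 + x_2**3 + 1/2*x_2**2 - 2183/108*x_2 - 85/108
  leading term x_1: subtract (-25/24)·h_4 from -1925/108*x_1 + x_2**3 + 1/2*x_2**2 - 2183/108*x_2 - 85/108 → x_2**3 + 277/54*x_2**2 - 9241/216*x_2 - 8495/216
  leading term x_2**3: subtract (9/14*x_2)·h_5 from x_2**3 + 277/54*x_2**2 - 9241/216*x_2 - 8495/216 → 1595/432*x_2**2 - 4577/432*x_2 - 8495/216
  leading term x_2**2: subtract (1595/672)·h_5 from 1595/432*x_2**2 - 4577/432*x_2 - 8495/216 → -4071/256*x_2 + 20355/256
  leading term x_2: no divisor's leading term divides it; move -4071/256*x_2 to the remainder.
  leading term 1: no divisor's leading term divides it; move 20355/256 to the remainder.
  remainder -4071/256*x_2 + 20355/256 ≠ 0; add h_6 = -4071/256*x_2 + 20355/256 to the basis.

S(f_1,h_4): lcm = x_1**2. S = -20/77*x_1*x_2**2 - 647/462*x_1*x_2 + 333/154*x_1 + 68/3.
  leading term x_1*x_2**2: subtract (20/231*x_2)·f_2 from -20/77*x_1*x_2**2 - 647/462*x_1*x_2 + 333/154*x_1 + 68/3 → -229/154*x_1*x_2 + 333/154*x_1 + 100/231*x_2**2 - 1060/231*x_2 + 68/3
  leading term x_1*x_2: subtract (229/462)·f_2 from -229/154*x_1*x_2 + 333/154*x_1 + 100/231*x_2**2 - 1060/231*x_2 + 68/3 → 5/3*x_1 + 100/231*x_2**2 - 325/154*x_2 - 555/154
  leading term x_1: subtract (15/154)·h_4 from 5/3*x_1 + 100/231*x_2**2 - 325/154*x_2 - 555/154 → 0
  remainder 0.

S(f_2,h_4): lcm = x_1*x_2. S = -1/3*x_1 - 20/77*x_2**3 + 195/154*x_2**2 + 1769/462*x_2 - 53/3.
  leading term x_1: subtract (-3/154)·h_4 from -1/3*x_1 - 20/77*x_2**3 + 195/154*x_2**2 + 1769/462*x_2 - 53/3 → -20/77*x_2**3 + 625/462*x_2**2 + 787/231*x_2 - 8495/462
  leading term x_2**3: subtract (-90/539*x_2)·h_5 from -20/77*x_2**3 + 625/462*x_2**2 + 787/231*x_2 - 8495/462 → 145/84*x_2**2 - 4577/924*x_2 - 8495/462
  leading term x_2**2: subtract (435/392)·h_5 from 145/84*x_2**2 - 4577/924*x_2 - 8495/462 → -36639/4928*x_2 + 183195/4928
  leading term x_2: subtract (36/77)·h_6 from -36639/4928*x_2 + 183195/4928 → 0
  remainder 0.

S(f_3,h_4): lcm = x_1**2. S = -20/77*x_1*x_2**2 + 195/154*x_1*x_2 + 1051/308*x_1 - x_2**2 - 1/2*x_2 + 21.
  leading term x_1*x_2**2: subtract (20/231*x_2)·f_2 from -20/77*x_1*x_2**2 + 195/154*x_1*x_2 + 1051/308*x_1 - x_2**2 - 1/2*x_2 + 21 → 545/462*x_1*x_2 + 1051/308*x_1 - 131/231*x_2**2 - 2351/462*x_2 + 21
  leading term x_1*x_2: subtract (-545/1386)·f_2 from 545/462*x_1*x_2 + 1051/308*x_1 - 131/231*x_2**2 - 2351/462*x_2 + 21 → 137/36*x_1 - 131/231*x_2**2 - 4889/693*x_2 + 57991/1386
  leading term x_1: subtract (137/616)·h_4 from 137/36*x_1 - 131/231*x_2**2 - 4889/693*x_2 + 57991/1386 → -14/9*x_2**2 - 161/72*x_2 + 3605/72
  leading term x_2**2: subtract (-1)·h_5 from -14/9*x_2**2 - 161/72*x_2 + 3605/72 → 0
  remainder 0.

S(f_1,h_5): leading monomials are coprime, so the S-polynomial reduces to 0 (Buchberger's first criterion).
S(f_2,h_5): lcm = x_1*x_2**2. S = -85/48*x_1*x_2 + 515/16*x_1 + 5/3*x_2**2 - 53/3*x_2.
  leading term x_1*x_2: subtract (85/144)·f_2 from -85/48*x_1*x_2 + 515/16*x_1 + 5/3*x_2**2 - 53/3*x_2 → 2275/72*x_1 + 5/3*x_2**2 - 2119/144*x_2 - 4505/144
  leading term x_1: subtract (325/176)·h_4 from 2275/72*x_1 + 5/3*x_2**2 - 2119/144*x_2 - 4505/144 → -1295/198*x_2**2 + 20033/792*x_2 + 29335/792
  leading term x_2**2: subtract (-185/44)·h_5 from -1295/198*x_2**2 + 20033/792*x_2 + 29335/792 → 12213/352*x_2 - 61065/352
  leading term x_2: subtract (-24/11)·h_6 from 12213/352*x_2 - 61065/352 → 0
  remainder 0.

S(f_3,h_5): leading monomials are coprime, so the S-polynomial reduces to 0 (Buchberger's first criterion).
S(h_4,h_5): leading monomials are coprime, so the S-polynomial reduces to 0 (Buchberger's first criterion).
S(f_1,h_6): leading monomials are coprime, so the S-polynomial reduces to 0 (Buchberger's first criterion).
S(f_2,h_6): lcm = x_1*x_2. S = 14/3*x_1 + 5/3*x_2 - 53/3.
  leading term x_1: subtract (3/11)·h_4 from 14/3*x_1 + 5/3*x_2 - 53/3 → -40/33*x_2**2 + 250/33*x_2 - 250/33
  leading term x_2**2: subtract (-60/77)·h_5 from -40/33*x_2**2 + 250/33*x_2 - 250/33 → 205/22*x_2 - 1025/22
  leading term x_2: subtract (-26240/44781)·h_6 from 205/22*x_2 - 1025/22 → 0
  remainder 0.

S(f_3,h_6): leading monomials are coprime, so the S-polynomial reduces to 0 (Buchberger's first criterion).
S(h_4,h_6): leading monomials are coprime, so the S-polynomial reduces to 0 (Buchberger's first criterion).
S(h_5,h_6): lcm = x_2**2. S = 103/16*x_2 - 515/16.
  leading term x_2: subtract (-1648/4071)·h_6 from 103/16*x_2 - 515/16 → 0
  remainder 0.

Every S-polynomial of the final basis reduces to 0, so we have a Gröbner basis.
Inter-reduce: drop elements whose leading term is divisible by another's, tail-reduce, and make monic.
Reduced Gröbner basis: {x_1 - 2, x_2 - 5}.

Elimination: the polynomial x_2 - 5 lies in the elimination ideal for x_2, so x_2 ∈ {5}. For each such x_2, the remaining basis elements (now univariate) give the rest of the solution.
  x_2 = 5: the earlier basis element becomes x_1 - 2 = 0, giving x_1 = 2 — point (2, 5).
Each listed point satisfies every original equation (direct substitution).

{(2, 5)}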